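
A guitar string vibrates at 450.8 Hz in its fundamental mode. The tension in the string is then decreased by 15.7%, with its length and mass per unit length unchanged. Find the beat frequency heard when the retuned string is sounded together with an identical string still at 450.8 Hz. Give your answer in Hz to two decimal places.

For a string, f ∝ √T, so the new frequency is 450.8·√0.843 = 413.9022 Hz.
f_beat = |413.9022 − 450.8| = 36.90 Hz.

36.90 Hz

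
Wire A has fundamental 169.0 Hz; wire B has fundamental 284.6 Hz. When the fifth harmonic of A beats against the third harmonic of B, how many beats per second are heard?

Fifth harmonic of the first: 5·169.0 = 845.0 Hz.
Third harmonic of the second: 3·284.6 = 853.8 Hz.
f_beat = |845.0 − 853.8| = 8.8 Hz.

8.8 Hz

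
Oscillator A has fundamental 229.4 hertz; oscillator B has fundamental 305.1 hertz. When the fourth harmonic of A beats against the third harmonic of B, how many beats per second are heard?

Fourth harmonic of the first: 4·229.4 = 917.6 Hz.
Third harmonic of the second: 3·305.1 = 915.3 Hz.
f_beat = |917.6 − 915.3| = 2.3 Hz.

2.3 Hz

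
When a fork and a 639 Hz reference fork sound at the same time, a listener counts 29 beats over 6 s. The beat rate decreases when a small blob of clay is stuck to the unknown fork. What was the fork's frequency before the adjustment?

Beat frequency = 29/6 = 4.8333 Hz.
|f − 639| = 4.8333, so the fork was at either 634.1667 Hz or 643.8333 Hz.
Adding mass to a fork lowers its frequency; the adjustment lowers the fork's frequency.
The beat rate fell, so the adjustment moved the fork toward 639 Hz — it must have started above the reference.

643.8333 Hz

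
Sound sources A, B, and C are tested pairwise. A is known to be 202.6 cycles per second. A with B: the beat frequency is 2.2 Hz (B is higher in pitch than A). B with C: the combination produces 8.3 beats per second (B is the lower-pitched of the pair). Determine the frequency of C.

B is above A, so f_B = 202.6 + 2.2 = 204.8 Hz.
C is above B, so f_C = 204.8 + 8.3 = 213.1 Hz.

213.1 Hz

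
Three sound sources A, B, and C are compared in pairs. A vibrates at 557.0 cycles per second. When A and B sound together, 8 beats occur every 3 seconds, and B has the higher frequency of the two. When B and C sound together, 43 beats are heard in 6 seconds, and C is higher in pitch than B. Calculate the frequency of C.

566.8333 Hz

A–B: Beat frequency = 8/3 = 2.6667 Hz.
B is above A, so f_B = 557.0 + 2.6667 = 559.6667 Hz.
B–C: Beat frequency = 43/6 = 7.1667 Hz.
C is above B, so f_C = 559.6667 + 7.1667 = 566.8333 Hz.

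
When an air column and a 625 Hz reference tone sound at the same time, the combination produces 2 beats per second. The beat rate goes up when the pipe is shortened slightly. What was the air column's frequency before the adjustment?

|f − 625| = 2, so the air column was at either 623 Hz or 627 Hz.
A shorter pipe has a higher fundamental; the adjustment raises the air column's frequency.
The beat rate rose, so the adjustment moved the air column further from 625 Hz — it was already above the reference.

627 Hz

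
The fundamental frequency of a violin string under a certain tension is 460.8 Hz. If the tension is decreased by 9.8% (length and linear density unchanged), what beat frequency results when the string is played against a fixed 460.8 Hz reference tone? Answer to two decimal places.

23.16 Hz

For a string, f ∝ √T, so the new frequency is 460.8·√0.902 = 437.6387 Hz.
f_beat = |437.6387 − 460.8| = 23.16 Hz.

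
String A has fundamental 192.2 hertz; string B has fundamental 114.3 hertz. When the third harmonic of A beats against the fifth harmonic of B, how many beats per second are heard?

Third harmonic of the first: 3·192.2 = 576.6 Hz.
Fifth harmonic of the second: 5·114.3 = 571.5 Hz.
f_beat = |576.6 − 571.5| = 5.1 Hz.

5.1 Hz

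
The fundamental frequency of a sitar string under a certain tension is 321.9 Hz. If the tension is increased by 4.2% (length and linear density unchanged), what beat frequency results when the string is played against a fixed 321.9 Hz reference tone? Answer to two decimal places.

6.69 Hz

For a string, f ∝ √T, so the new frequency is 321.9·√1.042 = 328.5904 Hz.
f_beat = |328.5904 − 321.9| = 6.69 Hz.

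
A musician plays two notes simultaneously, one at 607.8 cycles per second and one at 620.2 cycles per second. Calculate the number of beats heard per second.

f_beat = |f₁ − f₂|.
|607.8 − 620.2| = 12.4 Hz.

12.4 Hz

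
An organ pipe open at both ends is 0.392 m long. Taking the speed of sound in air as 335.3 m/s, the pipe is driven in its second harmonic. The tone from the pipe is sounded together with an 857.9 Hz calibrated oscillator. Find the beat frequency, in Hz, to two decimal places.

2.54 Hz

Open pipe: f_n = n·v/(2L) = 2·335.3/(2·0.392) = 855.3571 Hz.
f_beat = |855.3571 − 857.9| = 2.54 Hz.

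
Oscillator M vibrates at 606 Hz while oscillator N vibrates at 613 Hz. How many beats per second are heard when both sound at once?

The beat frequency equals the magnitude of the frequency difference.
|606 − 613| = 7 Hz.

7 Hz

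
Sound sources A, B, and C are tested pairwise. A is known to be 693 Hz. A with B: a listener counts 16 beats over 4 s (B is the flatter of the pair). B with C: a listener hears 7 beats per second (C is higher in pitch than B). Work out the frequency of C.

696 Hz

A–B: Beat frequency = 16/4 = 4 Hz.
B is below A, so f_B = 693 − 4 = 689 Hz.
C is above B, so f_C = 689 + 7 = 696 Hz.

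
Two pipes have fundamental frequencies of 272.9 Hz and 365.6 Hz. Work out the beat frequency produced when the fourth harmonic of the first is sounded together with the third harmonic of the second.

Fourth harmonic of the first: 4·272.9 = 1091.6 Hz.
Third harmonic of the second: 3·365.6 = 1096.8 Hz.
f_beat = |1091.6 − 1096.8| = 5.2 Hz.

5.2 Hz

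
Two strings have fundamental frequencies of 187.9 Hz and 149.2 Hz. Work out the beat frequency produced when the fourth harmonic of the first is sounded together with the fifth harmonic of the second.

5.6 Hz

Fourth harmonic of the first: 4·187.9 = 751.6 Hz.
Fifth harmonic of the second: 5·149.2 = 746.0 Hz.
f_beat = |751.6 − 746.0| = 5.6 Hz.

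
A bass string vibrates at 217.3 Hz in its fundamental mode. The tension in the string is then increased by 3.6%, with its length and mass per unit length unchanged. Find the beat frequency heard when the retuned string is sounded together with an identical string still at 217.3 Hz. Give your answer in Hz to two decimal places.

3.88 Hz

For a string, f ∝ √T, so the new frequency is 217.3·√1.036 = 221.1768 Hz.
f_beat = |221.1768 − 217.3| = 3.88 Hz.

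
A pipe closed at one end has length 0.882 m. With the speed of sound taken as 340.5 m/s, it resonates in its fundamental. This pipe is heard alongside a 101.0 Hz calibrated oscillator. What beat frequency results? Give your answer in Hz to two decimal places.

4.49 Hz

Closed pipe (odd harmonics): f_n = n·v/(4L) = 1·340.5/(4·0.882) = 96.5136 Hz.
f_beat = |96.5136 − 101.0| = 4.49 Hz.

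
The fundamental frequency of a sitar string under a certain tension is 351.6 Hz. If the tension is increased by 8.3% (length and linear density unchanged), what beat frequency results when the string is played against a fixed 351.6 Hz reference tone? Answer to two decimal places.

14.30 Hz

For a string, f ∝ √T, so the new frequency is 351.6·√1.083 = 365.9006 Hz.
f_beat = |365.9006 − 351.6| = 14.30 Hz.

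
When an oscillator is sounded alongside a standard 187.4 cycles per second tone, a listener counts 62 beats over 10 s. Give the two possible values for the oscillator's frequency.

181.2 Hz or 193.6 Hz

Beat frequency = 62/10 = 6.2 Hz.
|f − 187.4| = 6.2, so f = 187.4 ± 6.2.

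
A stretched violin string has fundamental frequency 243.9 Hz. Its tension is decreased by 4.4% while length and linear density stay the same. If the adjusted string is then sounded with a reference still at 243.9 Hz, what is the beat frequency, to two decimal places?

5.43 Hz

For a string, f ∝ √T, so the new frequency is 243.9·√0.956 = 238.4738 Hz.
f_beat = |238.4738 − 243.9| = 5.43 Hz.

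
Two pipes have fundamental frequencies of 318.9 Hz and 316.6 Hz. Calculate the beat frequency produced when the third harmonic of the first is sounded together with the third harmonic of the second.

Third harmonic of the first: 3·318.9 = 956.7 Hz.
Third harmonic of the second: 3·316.6 = 949.8 Hz.
f_beat = |956.7 − 949.8| = 6.9 Hz.

6.9 Hz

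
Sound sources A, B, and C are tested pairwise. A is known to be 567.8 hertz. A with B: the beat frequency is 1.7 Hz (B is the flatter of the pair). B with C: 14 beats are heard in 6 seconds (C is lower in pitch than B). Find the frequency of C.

563.7667 Hz

B is below A, so f_B = 567.8 − 1.7 = 566.1 Hz.
B–C: Beat frequency = 14/6 = 2.3333 Hz.
C is below B, so f_C = 566.1 − 2.3333 = 563.7667 Hz.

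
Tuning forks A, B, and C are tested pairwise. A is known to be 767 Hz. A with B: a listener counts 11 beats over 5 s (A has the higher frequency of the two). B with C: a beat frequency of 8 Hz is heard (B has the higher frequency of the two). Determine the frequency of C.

756.8 Hz

A–B: Beat frequency = 11/5 = 2.2 Hz.
B is below A, so f_B = 767 − 2.2 = 764.8 Hz.
C is below B, so f_C = 764.8 − 8 = 756.8 Hz.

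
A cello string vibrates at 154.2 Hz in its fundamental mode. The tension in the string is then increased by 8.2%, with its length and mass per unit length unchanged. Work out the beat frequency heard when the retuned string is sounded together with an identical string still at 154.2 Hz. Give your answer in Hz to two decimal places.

6.20 Hz

For a string, f ∝ √T, so the new frequency is 154.2·√1.082 = 160.3977 Hz.
f_beat = |160.3977 − 154.2| = 6.20 Hz.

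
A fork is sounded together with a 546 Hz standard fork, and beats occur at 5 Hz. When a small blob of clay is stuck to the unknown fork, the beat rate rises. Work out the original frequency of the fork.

541 Hz

|f − 546| = 5, so the fork was at either 541 Hz or 551 Hz.
Adding mass to a fork lowers its frequency; the adjustment lowers the fork's frequency.
The beat rate rose, so the adjustment moved the fork further from 546 Hz — it was already below the reference.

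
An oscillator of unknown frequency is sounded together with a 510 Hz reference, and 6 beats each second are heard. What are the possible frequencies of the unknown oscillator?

|f − 510| = 6, so f = 510 ± 6.

504 Hz or 516 Hz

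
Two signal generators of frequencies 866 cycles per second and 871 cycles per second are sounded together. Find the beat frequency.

The beat frequency equals the magnitude of the frequency difference.
|866 − 871| = 5 Hz.

5 Hz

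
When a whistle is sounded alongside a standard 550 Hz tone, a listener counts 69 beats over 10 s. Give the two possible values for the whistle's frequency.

Beat frequency = 69/10 = 6.9 Hz.
|f − 550| = 6.9, so f = 550 ± 6.9.

543.1 Hz or 556.9 Hz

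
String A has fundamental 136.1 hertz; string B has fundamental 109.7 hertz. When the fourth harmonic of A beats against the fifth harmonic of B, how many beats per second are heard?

4.1 Hz

Fourth harmonic of the first: 4·136.1 = 544.4 Hz.
Fifth harmonic of the second: 5·109.7 = 548.5 Hz.
f_beat = |544.4 − 548.5| = 4.1 Hz.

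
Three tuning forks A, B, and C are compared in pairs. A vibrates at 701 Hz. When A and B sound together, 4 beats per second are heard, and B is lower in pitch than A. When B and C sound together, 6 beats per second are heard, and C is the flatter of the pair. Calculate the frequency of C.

691 Hz

B is below A, so f_B = 701 − 4 = 697 Hz.
C is below B, so f_C = 697 − 6 = 691 Hz.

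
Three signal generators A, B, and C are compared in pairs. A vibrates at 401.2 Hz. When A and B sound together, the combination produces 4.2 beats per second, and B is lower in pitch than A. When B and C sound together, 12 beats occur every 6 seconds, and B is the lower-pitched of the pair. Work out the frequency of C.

B is below A, so f_B = 401.2 − 4.2 = 397 Hz.
B–C: Beat frequency = 12/6 = 2 Hz.
C is above B, so f_C = 397 + 2 = 399 Hz.

399 Hz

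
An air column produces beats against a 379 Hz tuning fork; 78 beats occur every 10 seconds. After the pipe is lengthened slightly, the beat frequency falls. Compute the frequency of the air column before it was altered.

Beat frequency = 78/10 = 7.8 Hz.
|f − 379| = 7.8, so the air column was at either 371.2 Hz or 386.8 Hz.
A longer pipe has a lower fundamental; the adjustment lowers the air column's frequency.
The beat rate fell, so the adjustment moved the air column toward 379 Hz — it must have started above the reference.

386.8 Hz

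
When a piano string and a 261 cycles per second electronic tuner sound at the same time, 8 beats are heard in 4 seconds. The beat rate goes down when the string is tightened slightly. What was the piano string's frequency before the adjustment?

259 Hz

Beat frequency = 8/4 = 2 Hz.
|f − 261| = 2, so the piano string was at either 259 Hz or 263 Hz.
Increasing tension raises a string's frequency; the adjustment raises the piano string's frequency.
The beat rate fell, so the adjustment moved the piano string toward 261 Hz — it must have started below the reference.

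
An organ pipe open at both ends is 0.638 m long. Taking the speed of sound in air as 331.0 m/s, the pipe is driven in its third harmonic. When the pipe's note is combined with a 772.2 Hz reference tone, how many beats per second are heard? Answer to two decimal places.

Open pipe: f_n = n·v/(2L) = 3·331.0/(2·0.638) = 778.2132 Hz.
f_beat = |778.2132 − 772.2| = 6.01 Hz.

6.01 Hz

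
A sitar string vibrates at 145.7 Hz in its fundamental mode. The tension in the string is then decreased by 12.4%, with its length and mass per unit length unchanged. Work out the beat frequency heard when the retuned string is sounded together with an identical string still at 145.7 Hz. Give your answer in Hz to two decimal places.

9.33 Hz

For a string, f ∝ √T, so the new frequency is 145.7·√0.876 = 136.3677 Hz.
f_beat = |136.3677 − 145.7| = 9.33 Hz.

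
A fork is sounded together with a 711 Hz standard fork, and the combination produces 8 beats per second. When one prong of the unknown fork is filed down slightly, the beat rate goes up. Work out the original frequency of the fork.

|f − 711| = 8, so the fork was at either 703 Hz or 719 Hz.
Filing a prong removes mass and raises the fork's frequency; the adjustment raises the fork's frequency.
The beat rate rose, so the adjustment moved the fork further from 711 Hz — it was already above the reference.

719 Hz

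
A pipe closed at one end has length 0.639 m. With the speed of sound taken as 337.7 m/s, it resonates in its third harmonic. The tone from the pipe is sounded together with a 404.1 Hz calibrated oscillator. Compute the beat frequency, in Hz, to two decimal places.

Closed pipe (odd harmonics): f_n = n·v/(4L) = 3·337.7/(4·0.639) = 396.3615 Hz.
f_beat = |396.3615 − 404.1| = 7.74 Hz.

7.74 Hz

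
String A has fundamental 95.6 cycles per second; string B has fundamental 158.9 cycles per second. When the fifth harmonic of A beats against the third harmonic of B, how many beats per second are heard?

1.3 Hz

Fifth harmonic of the first: 5·95.6 = 478.0 Hz.
Third harmonic of the second: 3·158.9 = 476.7 Hz.
f_beat = |478.0 − 476.7| = 1.3 Hz.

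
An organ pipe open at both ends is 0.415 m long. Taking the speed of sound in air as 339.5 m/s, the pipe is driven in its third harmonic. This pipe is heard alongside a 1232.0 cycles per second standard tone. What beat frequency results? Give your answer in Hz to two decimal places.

Open pipe: f_n = n·v/(2L) = 3·339.5/(2·0.415) = 1227.1084 Hz.
f_beat = |1227.1084 − 1232.0| = 4.89 Hz.

4.89 Hz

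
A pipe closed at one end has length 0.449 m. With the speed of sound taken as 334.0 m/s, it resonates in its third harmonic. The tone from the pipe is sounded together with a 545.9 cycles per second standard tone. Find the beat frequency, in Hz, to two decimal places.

Closed pipe (odd harmonics): f_n = n·v/(4L) = 3·334.0/(4·0.449) = 557.9065 Hz.
f_beat = |557.9065 − 545.9| = 12.01 Hz.

12.01 Hz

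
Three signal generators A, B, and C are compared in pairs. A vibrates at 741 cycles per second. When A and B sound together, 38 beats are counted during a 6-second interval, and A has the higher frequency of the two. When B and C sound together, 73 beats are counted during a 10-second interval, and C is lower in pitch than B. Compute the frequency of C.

727.3667 Hz

A–B: Beat frequency = 38/6 = 6.3333 Hz.
B is below A, so f_B = 741 − 6.3333 = 734.6667 Hz.
B–C: Beat frequency = 73/10 = 7.3 Hz.
C is below B, so f_C = 734.6667 − 7.3 = 727.3667 Hz.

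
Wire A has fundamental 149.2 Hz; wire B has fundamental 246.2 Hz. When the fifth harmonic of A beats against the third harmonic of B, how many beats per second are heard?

Fifth harmonic of the first: 5·149.2 = 746.0 Hz.
Third harmonic of the second: 3·246.2 = 738.6 Hz.
f_beat = |746.0 − 738.6| = 7.4 Hz.

7.4 Hz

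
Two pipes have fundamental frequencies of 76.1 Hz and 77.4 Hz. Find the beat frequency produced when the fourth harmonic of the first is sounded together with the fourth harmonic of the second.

Fourth harmonic of the first: 4·76.1 = 304.4 Hz.
Fourth harmonic of the second: 4·77.4 = 309.6 Hz.
f_beat = |304.4 − 309.6| = 5.2 Hz.

5.2 Hz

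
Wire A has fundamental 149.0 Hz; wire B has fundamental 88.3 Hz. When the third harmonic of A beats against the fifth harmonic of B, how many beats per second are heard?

Third harmonic of the first: 3·149.0 = 447.0 Hz.
Fifth harmonic of the second: 5·88.3 = 441.5 Hz.
f_beat = |447.0 − 441.5| = 5.5 Hz.

5.5 Hz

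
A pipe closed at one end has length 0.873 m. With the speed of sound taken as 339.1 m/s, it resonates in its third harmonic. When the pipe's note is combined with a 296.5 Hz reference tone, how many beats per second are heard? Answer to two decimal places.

5.18 Hz

Closed pipe (odd harmonics): f_n = n·v/(4L) = 3·339.1/(4·0.873) = 291.3230 Hz.
f_beat = |291.3230 − 296.5| = 5.18 Hz.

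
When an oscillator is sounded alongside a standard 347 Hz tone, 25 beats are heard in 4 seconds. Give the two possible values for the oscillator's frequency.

340.75 Hz or 353.25 Hz

Beat frequency = 25/4 = 6.25 Hz.
|f − 347| = 6.25, so f = 347 ± 6.25.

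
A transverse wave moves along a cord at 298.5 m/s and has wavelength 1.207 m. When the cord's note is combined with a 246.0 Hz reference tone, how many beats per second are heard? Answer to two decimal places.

1.31 Hz

Source frequency f = v/λ = 298.5/1.207 = 247.3074 Hz.
f_beat = |247.3074 − 246.0| = 1.31 Hz.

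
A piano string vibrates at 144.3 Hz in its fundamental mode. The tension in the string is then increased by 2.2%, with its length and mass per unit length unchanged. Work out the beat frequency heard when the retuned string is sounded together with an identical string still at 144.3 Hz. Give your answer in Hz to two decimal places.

For a string, f ∝ √T, so the new frequency is 144.3·√1.022 = 145.8787 Hz.
f_beat = |145.8787 − 144.3| = 1.58 Hz.

1.58 Hz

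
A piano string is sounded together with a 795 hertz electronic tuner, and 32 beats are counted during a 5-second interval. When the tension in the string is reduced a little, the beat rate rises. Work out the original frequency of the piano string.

Beat frequency = 32/5 = 6.4 Hz.
|f − 795| = 6.4, so the piano string was at either 788.6 Hz or 801.4 Hz.
Lower tension means lower frequency; the adjustment lowers the piano string's frequency.
The beat rate rose, so the adjustment moved the piano string further from 795 Hz — it was already below the reference.

788.6 Hz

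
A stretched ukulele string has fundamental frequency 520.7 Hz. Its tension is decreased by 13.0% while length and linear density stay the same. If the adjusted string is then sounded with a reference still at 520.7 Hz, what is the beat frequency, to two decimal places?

35.02 Hz

For a string, f ∝ √T, so the new frequency is 520.7·√0.870 = 485.6766 Hz.
f_beat = |485.6766 − 520.7| = 35.02 Hz.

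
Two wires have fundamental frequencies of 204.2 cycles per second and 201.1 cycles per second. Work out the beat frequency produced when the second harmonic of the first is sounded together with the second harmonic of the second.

Second harmonic of the first: 2·204.2 = 408.4 Hz.
Second harmonic of the second: 2·201.1 = 402.2 Hz.
f_beat = |408.4 − 402.2| = 6.2 Hz.

6.2 Hz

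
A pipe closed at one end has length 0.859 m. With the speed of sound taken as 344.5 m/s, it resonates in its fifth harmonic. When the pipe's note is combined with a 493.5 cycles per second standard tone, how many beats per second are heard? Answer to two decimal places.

7.81 Hz

Closed pipe (odd harmonics): f_n = n·v/(4L) = 5·344.5/(4·0.859) = 501.3097 Hz.
f_beat = |501.3097 − 493.5| = 7.81 Hz.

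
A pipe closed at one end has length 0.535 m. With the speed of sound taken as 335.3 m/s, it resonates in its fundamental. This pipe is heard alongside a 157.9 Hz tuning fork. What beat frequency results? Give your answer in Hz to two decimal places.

1.22 Hz

Closed pipe (odd harmonics): f_n = n·v/(4L) = 1·335.3/(4·0.535) = 156.6822 Hz.
f_beat = |156.6822 − 157.9| = 1.22 Hz.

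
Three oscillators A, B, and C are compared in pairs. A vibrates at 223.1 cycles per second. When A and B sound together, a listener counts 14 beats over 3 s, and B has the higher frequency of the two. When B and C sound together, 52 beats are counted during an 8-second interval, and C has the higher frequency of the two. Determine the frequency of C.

234.2667 Hz

A–B: Beat frequency = 14/3 = 4.6667 Hz.
B is above A, so f_B = 223.1 + 4.6667 = 227.7667 Hz.
B–C: Beat frequency = 52/8 = 6.5 Hz.
C is above B, so f_C = 227.7667 + 6.5 = 234.2667 Hz.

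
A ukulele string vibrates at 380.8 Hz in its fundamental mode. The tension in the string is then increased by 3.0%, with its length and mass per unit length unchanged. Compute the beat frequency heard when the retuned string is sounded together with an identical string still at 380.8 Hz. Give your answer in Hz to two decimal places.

For a string, f ∝ √T, so the new frequency is 380.8·√1.030 = 386.4698 Hz.
f_beat = |386.4698 − 380.8| = 5.67 Hz.

5.67 Hz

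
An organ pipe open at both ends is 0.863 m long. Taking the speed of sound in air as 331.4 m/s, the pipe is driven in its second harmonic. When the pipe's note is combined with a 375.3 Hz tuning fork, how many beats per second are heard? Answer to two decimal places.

8.71 Hz

Open pipe: f_n = n·v/(2L) = 2·331.4/(2·0.863) = 384.0093 Hz.
f_beat = |384.0093 − 375.3| = 8.71 Hz.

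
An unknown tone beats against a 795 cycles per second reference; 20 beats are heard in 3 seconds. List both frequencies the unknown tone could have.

788.3333 Hz or 801.6667 Hz

Beat frequency = 20/3 = 6.6667 Hz.
|f − 795| = 6.6667, so f = 795 ± 6.6667.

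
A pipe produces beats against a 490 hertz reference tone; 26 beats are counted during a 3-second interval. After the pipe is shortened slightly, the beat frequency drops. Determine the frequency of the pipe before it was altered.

Beat frequency = 26/3 = 8.6667 Hz.
|f − 490| = 8.6667, so the pipe was at either 481.3333 Hz or 498.6667 Hz.
A shorter pipe has a higher fundamental; the adjustment raises the pipe's frequency.
The beat rate fell, so the adjustment moved the pipe toward 490 Hz — it must have started below the reference.

481.3333 Hz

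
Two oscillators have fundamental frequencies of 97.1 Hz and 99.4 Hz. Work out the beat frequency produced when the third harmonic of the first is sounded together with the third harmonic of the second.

Third harmonic of the first: 3·97.1 = 291.3 Hz.
Third harmonic of the second: 3·99.4 = 298.2 Hz.
f_beat = |291.3 − 298.2| = 6.9 Hz.

6.9 Hz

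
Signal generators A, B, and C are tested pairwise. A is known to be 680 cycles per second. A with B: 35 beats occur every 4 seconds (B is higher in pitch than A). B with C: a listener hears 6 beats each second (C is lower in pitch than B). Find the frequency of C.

682.75 Hz

A–B: Beat frequency = 35/4 = 8.75 Hz.
B is above A, so f_B = 680 + 8.75 = 688.75 Hz.
C is below B, so f_C = 688.75 − 6 = 682.75 Hz.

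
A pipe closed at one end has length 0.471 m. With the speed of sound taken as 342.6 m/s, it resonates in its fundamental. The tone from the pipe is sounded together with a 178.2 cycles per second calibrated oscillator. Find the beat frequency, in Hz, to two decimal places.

3.65 Hz

Closed pipe (odd harmonics): f_n = n·v/(4L) = 1·342.6/(4·0.471) = 181.8471 Hz.
f_beat = |181.8471 − 178.2| = 3.65 Hz.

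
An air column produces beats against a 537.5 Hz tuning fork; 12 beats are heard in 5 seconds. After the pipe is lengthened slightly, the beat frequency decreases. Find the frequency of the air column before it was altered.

Beat frequency = 12/5 = 2.4 Hz.
|f − 537.5| = 2.4, so the air column was at either 535.1 Hz or 539.9 Hz.
A longer pipe has a lower fundamental; the adjustment lowers the air column's frequency.
The beat rate fell, so the adjustment moved the air column toward 537.5 Hz — it must have started above the reference.

539.9 Hz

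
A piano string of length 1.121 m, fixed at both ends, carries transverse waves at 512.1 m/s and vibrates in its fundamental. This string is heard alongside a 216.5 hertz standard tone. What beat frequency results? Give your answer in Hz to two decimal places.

11.91 Hz

For a string fixed at both ends, f_n = n·v/(2L) = 1·512.1/(2·1.121) = 228.4121 Hz.
f_beat = |228.4121 − 216.5| = 11.91 Hz.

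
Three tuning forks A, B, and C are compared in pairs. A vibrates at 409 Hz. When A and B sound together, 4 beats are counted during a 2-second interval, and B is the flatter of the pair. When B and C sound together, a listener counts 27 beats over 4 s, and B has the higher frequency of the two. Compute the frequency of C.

400.25 Hz

A–B: Beat frequency = 4/2 = 2 Hz.
B is below A, so f_B = 409 − 2 = 407 Hz.
B–C: Beat frequency = 27/4 = 6.75 Hz.
C is below B, so f_C = 407 − 6.75 = 400.25 Hz.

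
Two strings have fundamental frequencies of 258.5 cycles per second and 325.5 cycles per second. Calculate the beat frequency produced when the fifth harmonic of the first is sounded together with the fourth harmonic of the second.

Fifth harmonic of the first: 5·258.5 = 1292.5 Hz.
Fourth harmonic of the second: 4·325.5 = 1302.0 Hz.
f_beat = |1292.5 − 1302.0| = 9.5 Hz.

9.5 Hz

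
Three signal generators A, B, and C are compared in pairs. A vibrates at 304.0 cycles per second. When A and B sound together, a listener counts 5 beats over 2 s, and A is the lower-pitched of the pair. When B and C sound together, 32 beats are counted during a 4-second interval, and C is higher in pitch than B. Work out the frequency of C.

A–B: Beat frequency = 5/2 = 2.5 Hz.
B is above A, so f_B = 304.0 + 2.5 = 306.5 Hz.
B–C: Beat frequency = 32/4 = 8 Hz.
C is above B, so f_C = 306.5 + 8 = 314.5 Hz.

314.5 Hz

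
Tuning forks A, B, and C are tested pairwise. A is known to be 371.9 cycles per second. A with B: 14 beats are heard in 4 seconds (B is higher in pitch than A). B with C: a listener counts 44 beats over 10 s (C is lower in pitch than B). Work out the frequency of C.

A–B: Beat frequency = 14/4 = 3.5 Hz.
B is above A, so f_B = 371.9 + 3.5 = 375.4 Hz.
B–C: Beat frequency = 44/10 = 4.4 Hz.
C is below B, so f_C = 375.4 − 4.4 = 371 Hz.

371 Hz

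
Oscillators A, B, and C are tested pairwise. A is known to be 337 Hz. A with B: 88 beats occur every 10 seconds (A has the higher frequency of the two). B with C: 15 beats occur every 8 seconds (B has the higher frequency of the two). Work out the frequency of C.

A–B: Beat frequency = 88/10 = 8.8 Hz.
B is below A, so f_B = 337 − 8.8 = 328.2 Hz.
B–C: Beat frequency = 15/8 = 1.875 Hz.
C is below B, so f_C = 328.2 − 1.875 = 326.325 Hz.

326.325 Hz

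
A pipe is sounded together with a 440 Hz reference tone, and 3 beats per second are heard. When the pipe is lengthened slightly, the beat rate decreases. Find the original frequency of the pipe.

443 Hz

|f − 440| = 3, so the pipe was at either 437 Hz or 443 Hz.
A longer pipe has a lower fundamental; the adjustment lowers the pipe's frequency.
The beat rate fell, so the adjustment moved the pipe toward 440 Hz — it must have started above the reference.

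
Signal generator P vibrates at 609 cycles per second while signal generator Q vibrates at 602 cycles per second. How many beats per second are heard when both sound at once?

7 Hz

The beat frequency equals the magnitude of the frequency difference.
|609 − 602| = 7 Hz.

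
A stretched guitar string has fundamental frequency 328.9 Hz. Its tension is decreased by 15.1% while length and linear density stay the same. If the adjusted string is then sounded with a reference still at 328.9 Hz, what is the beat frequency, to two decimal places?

25.85 Hz

For a string, f ∝ √T, so the new frequency is 328.9·√0.849 = 303.0524 Hz.
f_beat = |303.0524 − 328.9| = 25.85 Hz.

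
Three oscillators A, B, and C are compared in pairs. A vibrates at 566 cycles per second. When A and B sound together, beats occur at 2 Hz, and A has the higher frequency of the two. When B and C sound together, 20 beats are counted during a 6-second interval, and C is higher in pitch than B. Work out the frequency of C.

B is below A, so f_B = 566 − 2 = 564 Hz.
B–C: Beat frequency = 20/6 = 3.3333 Hz.
C is above B, so f_C = 564 + 3.3333 = 567.3333 Hz.

567.3333 Hz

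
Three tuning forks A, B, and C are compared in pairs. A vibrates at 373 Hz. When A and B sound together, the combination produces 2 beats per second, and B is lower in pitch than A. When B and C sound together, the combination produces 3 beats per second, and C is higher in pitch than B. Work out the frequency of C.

B is below A, so f_B = 373 − 2 = 371 Hz.
C is above B, so f_C = 371 + 3 = 374 Hz.

374 Hz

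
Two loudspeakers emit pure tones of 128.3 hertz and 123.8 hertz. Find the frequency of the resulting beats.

The beat frequency equals the magnitude of the frequency difference.
|128.3 − 123.8| = 4.5 Hz.

4.5 Hz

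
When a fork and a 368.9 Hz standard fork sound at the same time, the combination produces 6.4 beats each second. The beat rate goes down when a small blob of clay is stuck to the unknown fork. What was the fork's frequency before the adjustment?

375.3 Hz

|f − 368.9| = 6.4, so the fork was at either 362.5 Hz or 375.3 Hz.
Adding mass to a fork lowers its frequency; the adjustment lowers the fork's frequency.
The beat rate fell, so the adjustment moved the fork toward 368.9 Hz — it must have started above the reference.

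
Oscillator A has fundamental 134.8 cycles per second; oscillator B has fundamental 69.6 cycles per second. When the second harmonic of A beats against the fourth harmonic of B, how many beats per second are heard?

8.8 Hz

Second harmonic of the first: 2·134.8 = 269.6 Hz.
Fourth harmonic of the second: 4·69.6 = 278.4 Hz.
f_beat = |269.6 − 278.4| = 8.8 Hz.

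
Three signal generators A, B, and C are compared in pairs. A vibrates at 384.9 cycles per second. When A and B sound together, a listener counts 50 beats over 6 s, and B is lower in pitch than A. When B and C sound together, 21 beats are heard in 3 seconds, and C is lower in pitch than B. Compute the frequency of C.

369.5667 Hz

A–B: Beat frequency = 50/6 = 8.3333 Hz.
B is below A, so f_B = 384.9 − 8.3333 = 376.5667 Hz.
B–C: Beat frequency = 21/3 = 7 Hz.
C is below B, so f_C = 376.5667 − 7 = 369.5667 Hz.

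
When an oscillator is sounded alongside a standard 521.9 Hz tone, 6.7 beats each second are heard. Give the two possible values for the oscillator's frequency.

515.2 Hz or 528.6 Hz

|f − 521.9| = 6.7, so f = 521.9 ± 6.7.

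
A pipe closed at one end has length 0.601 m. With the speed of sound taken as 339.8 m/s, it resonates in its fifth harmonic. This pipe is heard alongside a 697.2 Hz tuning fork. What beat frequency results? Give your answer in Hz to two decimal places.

Closed pipe (odd harmonics): f_n = n·v/(4L) = 5·339.8/(4·0.601) = 706.7388 Hz.
f_beat = |706.7388 − 697.2| = 9.54 Hz.

9.54 Hz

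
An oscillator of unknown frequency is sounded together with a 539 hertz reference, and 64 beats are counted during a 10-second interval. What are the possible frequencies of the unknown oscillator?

532.6 Hz or 545.4 Hz

Beat frequency = 64/10 = 6.4 Hz.
|f − 539| = 6.4, so f = 539 ± 6.4.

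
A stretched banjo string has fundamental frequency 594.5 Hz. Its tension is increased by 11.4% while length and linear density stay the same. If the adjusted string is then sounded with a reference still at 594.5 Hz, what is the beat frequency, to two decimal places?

32.97 Hz

For a string, f ∝ √T, so the new frequency is 594.5·√1.114 = 627.4721 Hz.
f_beat = |627.4721 − 594.5| = 32.97 Hz.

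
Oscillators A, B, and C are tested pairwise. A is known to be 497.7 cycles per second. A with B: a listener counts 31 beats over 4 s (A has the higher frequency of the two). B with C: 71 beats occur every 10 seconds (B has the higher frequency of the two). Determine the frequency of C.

482.85 Hz

A–B: Beat frequency = 31/4 = 7.75 Hz.
B is below A, so f_B = 497.7 − 7.75 = 489.95 Hz.
B–C: Beat frequency = 71/10 = 7.1 Hz.
C is below B, so f_C = 489.95 − 7.1 = 482.85 Hz.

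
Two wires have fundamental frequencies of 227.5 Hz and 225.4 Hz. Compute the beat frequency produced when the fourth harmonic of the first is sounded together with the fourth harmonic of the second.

Fourth harmonic of the first: 4·227.5 = 910.0 Hz.
Fourth harmonic of the second: 4·225.4 = 901.6 Hz.
f_beat = |910.0 − 901.6| = 8.4 Hz.

8.4 Hz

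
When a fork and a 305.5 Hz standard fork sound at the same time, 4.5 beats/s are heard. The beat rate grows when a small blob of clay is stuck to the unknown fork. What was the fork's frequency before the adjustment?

|f − 305.5| = 4.5, so the fork was at either 301 Hz or 310 Hz.
Adding mass to a fork lowers its frequency; the adjustment lowers the fork's frequency.
The beat rate rose, so the adjustment moved the fork further from 305.5 Hz — it was already below the reference.

301 Hz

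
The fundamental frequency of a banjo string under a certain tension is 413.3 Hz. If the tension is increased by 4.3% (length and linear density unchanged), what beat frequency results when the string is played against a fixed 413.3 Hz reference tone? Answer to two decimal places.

8.79 Hz

For a string, f ∝ √T, so the new frequency is 413.3·√1.043 = 422.0924 Hz.
f_beat = |422.0924 − 413.3| = 8.79 Hz.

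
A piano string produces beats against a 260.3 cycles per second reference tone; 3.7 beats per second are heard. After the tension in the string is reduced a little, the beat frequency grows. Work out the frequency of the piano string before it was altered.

256.6 Hz

|f − 260.3| = 3.7, so the piano string was at either 256.6 Hz or 264 Hz.
Lower tension means lower frequency; the adjustment lowers the piano string's frequency.
The beat rate rose, so the adjustment moved the piano string further from 260.3 Hz — it was already below the reference.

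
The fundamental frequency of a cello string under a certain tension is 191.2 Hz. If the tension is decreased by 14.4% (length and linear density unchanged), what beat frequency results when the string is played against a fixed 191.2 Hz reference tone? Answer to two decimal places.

14.30 Hz

For a string, f ∝ √T, so the new frequency is 191.2·√0.856 = 176.8988 Hz.
f_beat = |176.8988 − 191.2| = 14.30 Hz.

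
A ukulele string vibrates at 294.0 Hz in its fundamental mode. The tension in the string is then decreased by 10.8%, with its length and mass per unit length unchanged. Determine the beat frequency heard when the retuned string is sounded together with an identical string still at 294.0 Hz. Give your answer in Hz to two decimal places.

For a string, f ∝ √T, so the new frequency is 294.0·√0.892 = 277.6705 Hz.
f_beat = |277.6705 − 294.0| = 16.33 Hz.

16.33 Hz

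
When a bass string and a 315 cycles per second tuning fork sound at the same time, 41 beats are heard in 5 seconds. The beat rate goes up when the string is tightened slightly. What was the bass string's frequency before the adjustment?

Beat frequency = 41/5 = 8.2 Hz.
|f − 315| = 8.2, so the bass string was at either 306.8 Hz or 323.2 Hz.
Increasing tension raises a string's frequency; the adjustment raises the bass string's frequency.
The beat rate rose, so the adjustment moved the bass string further from 315 Hz — it was already above the reference.

323.2 Hz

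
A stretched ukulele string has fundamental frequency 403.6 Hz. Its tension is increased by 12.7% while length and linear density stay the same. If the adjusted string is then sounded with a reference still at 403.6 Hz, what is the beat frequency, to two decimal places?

24.86 Hz

For a string, f ∝ √T, so the new frequency is 403.6·√1.127 = 428.4628 Hz.
f_beat = |428.4628 − 403.6| = 24.86 Hz.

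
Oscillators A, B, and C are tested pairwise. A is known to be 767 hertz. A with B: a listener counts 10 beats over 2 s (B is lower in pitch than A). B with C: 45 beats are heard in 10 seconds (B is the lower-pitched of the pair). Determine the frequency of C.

A–B: Beat frequency = 10/2 = 5 Hz.
B is below A, so f_B = 767 − 5 = 762 Hz.
B–C: Beat frequency = 45/10 = 4.5 Hz.
C is above B, so f_C = 762 + 4.5 = 766.5 Hz.

766.5 Hz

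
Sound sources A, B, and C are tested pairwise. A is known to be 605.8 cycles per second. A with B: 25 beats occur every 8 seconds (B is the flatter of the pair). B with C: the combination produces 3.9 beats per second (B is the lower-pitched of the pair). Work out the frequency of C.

A–B: Beat frequency = 25/8 = 3.125 Hz.
B is below A, so f_B = 605.8 − 3.125 = 602.675 Hz.
C is above B, so f_C = 602.675 + 3.9 = 606.575 Hz.

606.575 Hz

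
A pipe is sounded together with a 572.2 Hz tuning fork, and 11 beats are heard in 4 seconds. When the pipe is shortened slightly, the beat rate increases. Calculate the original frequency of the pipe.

Beat frequency = 11/4 = 2.75 Hz.
|f − 572.2| = 2.75, so the pipe was at either 569.45 Hz or 574.95 Hz.
A shorter pipe has a higher fundamental; the adjustment raises the pipe's frequency.
The beat rate rose, so the adjustment moved the pipe further from 572.2 Hz — it was already above the reference.

574.95 Hz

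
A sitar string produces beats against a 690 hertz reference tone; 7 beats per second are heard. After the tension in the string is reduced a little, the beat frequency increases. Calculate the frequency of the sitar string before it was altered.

683 Hz

|f − 690| = 7, so the sitar string was at either 683 Hz or 697 Hz.
Lower tension means lower frequency; the adjustment lowers the sitar string's frequency.
The beat rate rose, so the adjustment moved the sitar string further from 690 Hz — it was already below the reference.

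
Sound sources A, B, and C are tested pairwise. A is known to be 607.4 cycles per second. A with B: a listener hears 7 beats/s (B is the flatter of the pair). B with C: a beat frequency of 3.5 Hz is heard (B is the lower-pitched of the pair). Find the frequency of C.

B is below A, so f_B = 607.4 − 7 = 600.4 Hz.
C is above B, so f_C = 600.4 + 3.5 = 603.9 Hz.

603.9 Hz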